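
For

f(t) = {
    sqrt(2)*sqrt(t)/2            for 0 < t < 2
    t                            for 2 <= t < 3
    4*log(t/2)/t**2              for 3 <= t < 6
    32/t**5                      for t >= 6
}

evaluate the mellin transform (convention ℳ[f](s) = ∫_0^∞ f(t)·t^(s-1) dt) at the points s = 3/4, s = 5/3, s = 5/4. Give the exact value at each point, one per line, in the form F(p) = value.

F(3/4) = -12*2**(3/4)/35 - 16*3**(3/4)*log(2)/45 - 4*6**(3/4)*log(3)/45 - 7244*6**(3/4)/103275 + 16*3**(3/4)*log(3)/45 + 3148*3**(3/4)/1575
F(5/3) = -809*6**(2/3)/135 + log(3**(-2*6**(2/3) + 4*3**(2/3))/2**(4*3**(2/3))) - 15*2**(2/3)/26 + 123*3**(2/3)/8
F(5/4) = -1432*6**(1/4)/1215 - 16*3**(1/4)*log(2)/9 - 8*6**(1/4)*log(3)/9 - 40*2**(1/4)/63 + 16*3**(1/4)*log(3)/9 + 172*3**(1/4)/27

reversing the common scale on t: sqrt(t) on [0, 1); 2*t on [1, 3/2); log(t)/t**2 on [3/2, 3); …
the shared t-power comes off first: t**(3/2) on [0, 1); 2*t**2 on [1, 3/2); log(t)/t on [3/2, 3); …
slice at 2, 3, 6, transform all 4 pieces, and sum them
for t in [0, 2): the term is ∫ sqrt(2)*sqrt(t)/2·t^(s-1)
between 2 and 3 the integrand is t·t^(s-1)
on [3, 6): add ∫ 4*log(t/2)/t**2·t^(s-1) dt
[6, ∞) adds the kernel integral of 32/t**5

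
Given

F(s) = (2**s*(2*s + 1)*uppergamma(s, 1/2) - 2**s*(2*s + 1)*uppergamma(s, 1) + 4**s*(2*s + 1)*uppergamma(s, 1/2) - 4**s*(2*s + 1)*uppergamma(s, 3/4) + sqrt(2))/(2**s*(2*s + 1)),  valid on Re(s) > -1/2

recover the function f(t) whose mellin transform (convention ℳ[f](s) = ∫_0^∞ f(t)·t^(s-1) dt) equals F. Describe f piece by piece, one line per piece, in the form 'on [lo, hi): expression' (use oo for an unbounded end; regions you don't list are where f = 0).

on [0, 1/2): sqrt(t)
on [1/2, 1): exp(-t)
on [1, 3/2): exp(-t/2)

cuts at 1/2, 1: linearity sums the 3 kernel integrals
for t in [0, 1/2): the term is ∫ sqrt(t)·t^(s-1)
between 1/2 and 1 the integrand is exp(-t)·t^(s-1)
segment 1 to 3/2 holds exp(-t/2); add its integral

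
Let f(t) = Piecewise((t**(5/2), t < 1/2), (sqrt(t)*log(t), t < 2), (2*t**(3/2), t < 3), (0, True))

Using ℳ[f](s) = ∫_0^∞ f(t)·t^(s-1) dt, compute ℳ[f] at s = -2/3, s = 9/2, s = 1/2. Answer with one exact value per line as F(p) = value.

F(-2/3) = 3*2**(1/6)*(-748*2**(2/3) - log(2**(110*2**(2/3) + 220)) + 44*6**(5/6) + 1325)/110
F(9/2) = 205*log(2)/32 + 14810143/67200
F(1/2) = 5*log(2)/2 + 85/24

back out the shared t-power: t**2 on [0, 1/2); log(t) on [1/2, 2); 2*t on [2, 3)
cuts at 1/2, 2: linearity sums the 3 kernel integrals
segment [0, 1/2) carries t**(5/2); integrate it
∫ over [1/2, 2) of sqrt(t)*log(t)·t^(s-1) joins the sum
piece [2, 3): integrate 2*t**(3/2) against the kernel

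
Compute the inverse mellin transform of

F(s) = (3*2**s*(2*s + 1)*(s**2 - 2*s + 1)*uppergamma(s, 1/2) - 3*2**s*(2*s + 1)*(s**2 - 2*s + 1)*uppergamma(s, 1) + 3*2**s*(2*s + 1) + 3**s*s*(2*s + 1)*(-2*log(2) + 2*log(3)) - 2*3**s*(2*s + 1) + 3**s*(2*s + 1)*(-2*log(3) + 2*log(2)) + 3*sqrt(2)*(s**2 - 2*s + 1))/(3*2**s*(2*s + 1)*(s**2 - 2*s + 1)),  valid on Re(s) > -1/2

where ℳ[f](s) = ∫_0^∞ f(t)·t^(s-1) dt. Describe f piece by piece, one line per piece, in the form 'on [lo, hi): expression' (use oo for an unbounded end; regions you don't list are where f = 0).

cuts at 1/2, 1: linearity sums the 3 kernel integrals
for t in [0, 1/2): the term is ∫ sqrt(t)·t^(s-1)
between 1/2 and 1 the integrand is exp(-t)·t^(s-1)
∫ log(t)/t·t^(s-1) over [1, 3/2)

on [0, 1/2): sqrt(t)
on [1/2, 1): exp(-t)
on [1, 3/2): log(t)/t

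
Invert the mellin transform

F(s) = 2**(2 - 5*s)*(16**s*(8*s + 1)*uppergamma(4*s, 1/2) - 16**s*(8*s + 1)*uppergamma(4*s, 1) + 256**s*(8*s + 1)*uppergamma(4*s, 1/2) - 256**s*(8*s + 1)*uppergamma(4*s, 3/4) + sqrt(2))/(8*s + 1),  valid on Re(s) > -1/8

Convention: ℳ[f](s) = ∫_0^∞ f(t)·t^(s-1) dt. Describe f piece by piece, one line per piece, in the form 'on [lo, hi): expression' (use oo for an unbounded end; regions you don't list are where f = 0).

the common scale on t comes off first: t**(1/8) on [0, 1/16); exp(-t**(1/4)) on [1/16, 1); exp(-t**(1/4)/2) on [1, 81/16)
the power substitution comes off first: t**(1/4) on [0, 1/4); exp(-sqrt(t)) on [1/4, 1); exp(-sqrt(t)/2) on [1, 9/4)
peel off the power substitution: sqrt(t) on [0, 1/2); exp(-t) on [1/2, 1); exp(-t/2) on [1, 3/2)
treat the 3 regions marked off by 1/32, 1/2 separately and sum
between 0 and 1/32 the integrand is 2**(1/8)*t**(1/8)·t^(s-1)
on [1/32, 1/2) integrate f = exp(-2**(1/4)*t**(1/4)) against the kernel
[1/2, 81/32) adds the kernel integral of exp(-2**(1/4)*t**(1/4)/2)

on [0, 1/32): 2**(1/8)*t**(1/8)
on [1/32, 1/2): exp(-2**(1/4)*t**(1/4))
on [1/2, 81/32): exp(-2**(1/4)*t**(1/4)/2)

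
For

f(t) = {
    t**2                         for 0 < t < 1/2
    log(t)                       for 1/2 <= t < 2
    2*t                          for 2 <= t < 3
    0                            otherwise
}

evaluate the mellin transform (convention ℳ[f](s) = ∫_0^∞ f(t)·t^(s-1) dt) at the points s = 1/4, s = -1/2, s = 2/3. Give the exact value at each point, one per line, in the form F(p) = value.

F(1/4) = 2**(3/4)*(-864*sqrt(2) + log(2**(180 + 180*sqrt(2))) + 216*6**(1/4) + 725)/90
F(-1/2) = sqrt(2)*(-18*log(2) - 11 + 12*sqrt(6))/6
F(2/3) = 3*2**(1/3)*(-496*2**(1/3) + 125 + log(2**(80 + 160*2**(1/3))) + 192*6**(2/3))/320

treat the 3 regions marked off by 1/2, 2 separately and sum
over [0, 1/2), the kernel integral of t**2 enters the sum
piece [1/2, 2): integrate log(t) against the kernel
for t in [2, 3): the term is ∫ 2*t·t^(s-1)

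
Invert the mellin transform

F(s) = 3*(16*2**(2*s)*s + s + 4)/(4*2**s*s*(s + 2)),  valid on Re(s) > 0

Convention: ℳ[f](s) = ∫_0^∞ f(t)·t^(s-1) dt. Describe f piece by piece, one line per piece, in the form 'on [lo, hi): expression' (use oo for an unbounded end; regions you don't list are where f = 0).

slice at 1/2, transform all 2 pieces, and sum them
∫ over [0, 1/2) of 3/2·t^(s-1) joins the sum
segment [1/2, 2) carries 3*t**2; integrate it

on [0, 1/2): 3/2
on [1/2, 2): 3*t**2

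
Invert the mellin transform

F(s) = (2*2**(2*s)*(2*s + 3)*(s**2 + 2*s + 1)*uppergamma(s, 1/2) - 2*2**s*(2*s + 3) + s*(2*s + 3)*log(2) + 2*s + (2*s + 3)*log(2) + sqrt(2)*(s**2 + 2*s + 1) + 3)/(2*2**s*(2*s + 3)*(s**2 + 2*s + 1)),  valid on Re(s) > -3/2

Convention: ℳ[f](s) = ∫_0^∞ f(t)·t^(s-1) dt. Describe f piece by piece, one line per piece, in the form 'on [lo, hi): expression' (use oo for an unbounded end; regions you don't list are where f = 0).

on [0, 1/2): t**(3/2)
on [1/2, 1): t*log(t)
on [1, oo): exp(-t/2)

split f at 1/2, 1: ℳ[f](s) collects 3 kernel integrals
on [0, 1/2) integrate f = t**(3/2) against the kernel
on [1/2, 1) integrate f = t*log(t) against the kernel
[1, ∞) adds the kernel integral of exp(-t/2)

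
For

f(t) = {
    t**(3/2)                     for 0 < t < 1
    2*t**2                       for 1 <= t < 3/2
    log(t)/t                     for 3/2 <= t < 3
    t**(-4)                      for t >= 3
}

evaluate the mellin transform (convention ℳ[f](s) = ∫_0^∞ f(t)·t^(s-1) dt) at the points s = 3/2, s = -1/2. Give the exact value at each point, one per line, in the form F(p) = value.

F(3/2) = -538*sqrt(3)/135 - 5/21 + log(2**(sqrt(6))*3**(-sqrt(6) + 2*sqrt(3))) + 83*sqrt(6)/28
F(-1/2) = -1/3 - 4*sqrt(6)*log(2)/27 - 2*sqrt(3)*log(3)/27 - 106*sqrt(3)/2187 + 4*sqrt(6)*log(3)/27 + 89*sqrt(6)/81

breakpoints 1, 3/2, 3: one integral from each of the 4 segments
∫ over [0, 1) of t**(3/2)·t^(s-1) joins the sum
on [1, 3/2) integrate f = 2*t**2 against the kernel
between 3/2 and 3 the integrand is log(t)/t·t^(s-1)
on [3, ∞): add ∫ t**(-4)·t^(s-1) dt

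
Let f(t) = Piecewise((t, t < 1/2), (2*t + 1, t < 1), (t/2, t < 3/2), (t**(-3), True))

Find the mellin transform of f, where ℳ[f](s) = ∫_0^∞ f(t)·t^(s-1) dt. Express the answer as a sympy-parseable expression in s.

(270*2**s*s**2 - 702*2**s*s - 324*2**s + 49*3**s*s**2 - 275*3**s*s - 162*s**2 + 378*s + 324)/(108*2**s*s*(s**2 - 2*s - 3))
  -1 < Re(s) < 3

the 4 pieces separated at 1/2, 1, 3/2 each add one integral
∫ over [0, 1/2) of t·t^(s-1) joins the sum
segment [1/2, 1) carries (2*t + 1); integrate it
piece [1, 3/2): integrate t/2 against the kernel
the [3/2, ∞) slice contributes ∫ t**(-3)·t^(s-1) dt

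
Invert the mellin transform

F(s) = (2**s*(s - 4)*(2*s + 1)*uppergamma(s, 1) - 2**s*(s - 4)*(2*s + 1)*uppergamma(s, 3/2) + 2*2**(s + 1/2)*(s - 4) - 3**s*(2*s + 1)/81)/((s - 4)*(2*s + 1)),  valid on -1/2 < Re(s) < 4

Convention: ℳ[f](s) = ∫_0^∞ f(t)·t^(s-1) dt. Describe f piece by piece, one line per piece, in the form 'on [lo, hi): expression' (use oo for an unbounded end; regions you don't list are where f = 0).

the 3 pieces separated at 2, 3 each add one integral
piece [0, 2): integrate sqrt(t) against the kernel
on [2, 3) integrate f = exp(-t/2) against the kernel
between 3 and ∞ the integrand is t**(-4)·t^(s-1)

on [0, 2): sqrt(t)
on [2, 3): exp(-t/2)
on [3, oo): t**(-4)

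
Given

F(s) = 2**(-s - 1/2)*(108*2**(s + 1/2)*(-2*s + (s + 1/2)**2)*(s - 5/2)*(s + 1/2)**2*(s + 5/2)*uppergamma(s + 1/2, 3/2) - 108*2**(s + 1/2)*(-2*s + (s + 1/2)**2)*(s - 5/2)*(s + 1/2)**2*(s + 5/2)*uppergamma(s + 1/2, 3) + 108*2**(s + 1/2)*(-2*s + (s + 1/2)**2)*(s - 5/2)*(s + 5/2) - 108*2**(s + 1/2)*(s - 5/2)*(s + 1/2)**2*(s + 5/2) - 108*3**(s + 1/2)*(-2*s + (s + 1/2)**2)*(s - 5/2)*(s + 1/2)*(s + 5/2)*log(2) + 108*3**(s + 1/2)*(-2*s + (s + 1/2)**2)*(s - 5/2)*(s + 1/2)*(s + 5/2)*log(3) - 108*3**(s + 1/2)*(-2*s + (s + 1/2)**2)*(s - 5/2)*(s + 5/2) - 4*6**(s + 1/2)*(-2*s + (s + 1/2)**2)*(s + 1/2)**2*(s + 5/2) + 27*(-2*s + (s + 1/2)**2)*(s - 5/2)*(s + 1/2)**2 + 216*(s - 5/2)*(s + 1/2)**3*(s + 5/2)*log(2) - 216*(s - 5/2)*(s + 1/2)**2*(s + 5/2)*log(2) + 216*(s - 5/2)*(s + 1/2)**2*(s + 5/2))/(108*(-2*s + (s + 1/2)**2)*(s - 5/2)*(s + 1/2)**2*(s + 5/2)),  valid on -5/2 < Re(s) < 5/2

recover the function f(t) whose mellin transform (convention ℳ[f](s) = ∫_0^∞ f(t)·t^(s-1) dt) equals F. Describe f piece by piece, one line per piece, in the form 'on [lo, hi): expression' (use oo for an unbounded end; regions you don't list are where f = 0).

on [0, 1/2): t**(5/2)
on [1/2, 1): log(t)/sqrt(t)
on [1, 3/2): sqrt(t)*log(t)
on [3/2, 3): sqrt(t)*exp(-t)
on [3, oo): t**(-5/2)

the shared t-power comes off first: t**2 on [0, 1/2); log(t)/t on [1/2, 1); log(t) on [1, 3/2); …
split f at 1/2, 1, 3/2, 3: ℳ[f](s) collects 5 kernel integrals
the [0, 1/2) slice contributes ∫ t**(5/2)·t^(s-1) dt
piece [1/2, 1): integrate log(t)/sqrt(t) against the kernel
over [1, 3/2), the kernel integral of sqrt(t)*log(t) enters the sum
the [3/2, 3) slice contributes ∫ sqrt(t)*exp(-t)·t^(s-1) dt
the [3, ∞) slice contributes ∫ t**(-5/2)·t^(s-1) dt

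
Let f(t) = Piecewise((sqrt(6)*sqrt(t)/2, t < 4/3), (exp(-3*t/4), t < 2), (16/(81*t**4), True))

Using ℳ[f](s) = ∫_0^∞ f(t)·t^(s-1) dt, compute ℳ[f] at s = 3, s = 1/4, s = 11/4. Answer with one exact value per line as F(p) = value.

F(3) = -464*exp(-3/2)/27 + 8/81 + 128*sqrt(2)/189 + 320*exp(-1)/27
F(1/4) = 2**(1/4)*3**(3/4)*(-1215*2**(1/4)*uppergamma(1/4, 3/2) + 4*3**(1/4) + 1215*2**(1/4)*uppergamma(1/4, 1) + 1620*2**(3/4))/3645
F(11/4) = -32*sqrt(2)*3**(1/4)*uppergamma(11/4, 3/2)/27 + 16*2**(3/4)/405 + 256*3**(1/4)/351 + 32*sqrt(2)*3**(1/4)*uppergamma(11/4, 1)/27

strip the common scale on t: sqrt(t) on [0, 2); exp(-t/2) on [2, 3); t**(-4) on [3, ∞)
summing 3 kernel integrals split by 4/3, 2 yields ℳ[f](s)
on [0, 4/3) integrate f = sqrt(6)*sqrt(t)/2 against the kernel
piece [4/3, 2): integrate exp(-3*t/4) against the kernel
for t in [2, ∞): the term is ∫ 16/(81*t**4)·t^(s-1)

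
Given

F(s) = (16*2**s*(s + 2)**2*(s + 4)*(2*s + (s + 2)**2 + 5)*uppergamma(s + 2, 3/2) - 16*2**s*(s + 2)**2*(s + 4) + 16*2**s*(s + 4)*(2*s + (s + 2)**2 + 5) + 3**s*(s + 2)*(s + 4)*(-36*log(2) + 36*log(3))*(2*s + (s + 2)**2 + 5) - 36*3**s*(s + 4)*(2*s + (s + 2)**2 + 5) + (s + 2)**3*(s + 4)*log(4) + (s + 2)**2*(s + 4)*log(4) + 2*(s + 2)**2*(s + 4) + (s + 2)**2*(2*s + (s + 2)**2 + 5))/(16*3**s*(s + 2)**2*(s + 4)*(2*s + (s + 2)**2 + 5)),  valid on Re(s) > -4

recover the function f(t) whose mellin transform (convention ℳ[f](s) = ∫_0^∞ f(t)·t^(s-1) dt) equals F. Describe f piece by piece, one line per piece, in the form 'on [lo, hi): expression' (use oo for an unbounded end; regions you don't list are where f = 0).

undo the common scale on t: t**4 on [0, 1/2); t**3*log(t) on [1/2, 1); t**2*log(t) on [1, 3/2); …
reversing the shared t-power: t**2 on [0, 1/2); t*log(t) on [1/2, 1); log(t) on [1, 3/2); …
summing 4 kernel integrals split by 1/3, 2/3, 1 yields ℳ[f](s)
∫ over [0, 1/3) of 81*t**4/16·t^(s-1) joins the sum
piece [1/3, 2/3): integrate 27*t**3*log(3*t/2)/8 against the kernel
∫ over [2/3, 1) of 9*t**2*log(3*t/2)/4·t^(s-1) joins the sum
for t in [1, ∞): the term is ∫ 9*t**2*exp(-3*t/2)/4·t^(s-1)

on [0, 1/3): 81*t**4/16
on [1/3, 2/3): 27*t**3*log(3*t/2)/8
on [2/3, 1): 9*t**2*log(3*t/2)/4
on [1, oo): 9*t**2*exp(-3*t/2)/4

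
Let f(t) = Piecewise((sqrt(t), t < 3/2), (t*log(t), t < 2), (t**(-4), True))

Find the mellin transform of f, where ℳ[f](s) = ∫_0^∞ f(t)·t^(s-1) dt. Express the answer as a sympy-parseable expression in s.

(-32*2**(2*s)*(s - 4)*(2*s + 1) + 3**s*s*(s - 4)*(2*s + 1)*(-24*log(3) + 24*log(2)) + 3**s*(s - 4)*(2*s + 1)*(-24*log(3) + 24*log(2)) + 24*3**s*(s - 4)*(2*s + 1) + 16*3**s*sqrt(6)*(s - 4)*(s**2 + 2*s + 1) + 32*4**s*s*(s - 4)*(2*s + 1)*log(2) + 32*4**s*(s - 4)*(2*s + 1)*log(2) - 4**s*(2*s + 1)*(s**2 + 2*s + 1))/(16*2**s*(s - 4)*(2*s + 1)*(s**2 + 2*s + 1))
  -1/2 < Re(s) < 4

treat the 3 regions marked off by 3/2, 2 separately and sum
over [0, 3/2), the kernel integral of sqrt(t) enters the sum
[3/2, 2) adds the kernel integral of t*log(t)
[2, ∞) adds the kernel integral of t**(-4)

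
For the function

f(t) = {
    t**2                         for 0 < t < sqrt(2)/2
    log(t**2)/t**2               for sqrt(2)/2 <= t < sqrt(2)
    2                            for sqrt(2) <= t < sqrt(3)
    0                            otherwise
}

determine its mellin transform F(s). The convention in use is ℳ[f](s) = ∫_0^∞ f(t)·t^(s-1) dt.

(2**s*s*(s - 2)*(s + 2)*log(2) - 2*2**s*s*(s + 2) - 4*2**s*(s - 2)**2*(s + 2) + 4*6**(s/2)*(s - 2)**2*(s + 2) + s*(s - 2)**2 + 4*s*(s - 2)*(s + 2)*log(2) + 8*s*(s + 2))/(2*2**(s/2)*s*(s - 2)**2*(s + 2))
  Re(s) > -2

strip the power substitution: t on [0, 1/2); log(t)/t on [1/2, 2); 2 on [2, 3)
invert the shared t-power to get t**2 on [0, 1/2); log(t) on [1/2, 2); 2*t on [2, 3)
split f at sqrt(2)/2, sqrt(2): ℳ[f](s) collects 3 kernel integrals
for t in [0, sqrt(2)/2): the term is ∫ t**2·t^(s-1)
segment sqrt(2)/2 to sqrt(2) holds log(t**2)/t**2; add its integral
piece [sqrt(2), sqrt(3)): integrate 2 against the kernel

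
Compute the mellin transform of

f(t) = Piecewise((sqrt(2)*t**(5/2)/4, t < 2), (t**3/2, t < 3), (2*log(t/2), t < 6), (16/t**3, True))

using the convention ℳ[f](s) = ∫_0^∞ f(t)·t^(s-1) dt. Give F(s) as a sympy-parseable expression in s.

the shared t-power comes off first: sqrt(2)*t**(3/2)/4 on [0, 2); t**2/2 on [2, 3); 2*log(t/2)/t on [3, 6); …
undo the common scale on t: t**(3/2) on [0, 1); 2*t**2 on [1, 3/2); log(t)/t on [3/2, 3); …
slice at 2, 3, 6, transform all 4 pieces, and sum them
[0, 2) adds the kernel integral of sqrt(2)*t**(5/2)/4
on [2, 3): add ∫ t**3/2·t^(s-1) dt
for t in [3, 6): the term is ∫ 2*log(t/2)·t^(s-1)
on [6, ∞) integrate f = 16/t**3 against the kernel

(324*2**(s + 1)*(s - 3)*(s + 3)*(-2*s + (s + 1)**2 - 1) - 324*2**(s + 1)*(s - 3)*(2*s + 5)*(-2*s + (s + 1)**2 - 1) - 108*3**(s + 1)*(s - 3)*(s + 1)*(s + 3)*(2*s + 5)*log(3) + 108*3**(s + 1)*(s - 3)*(s + 1)*(s + 3)*(2*s + 5)*log(2) - 108*3**(s + 1)*(s - 3)*(s + 3)*(2*s + 5)*log(2) + 108*3**(s + 1)*(s - 3)*(s + 3)*(2*s + 5) + 108*3**(s + 1)*(s - 3)*(s + 3)*(2*s + 5)*log(3) + 729*3**(s + 1)*(s - 3)*(2*s + 5)*(-2*s + (s + 1)**2 - 1) + 54*6**(s + 1)*(s - 3)*(s + 1)*(s + 3)*(2*s + 5)*log(3) - 54*6**(s + 1)*(s - 3)*(s + 3)*(2*s + 5)*log(3) - 54*6**(s + 1)*(s - 3)*(s + 3)*(2*s + 5) - 2*6**(s + 1)*(s + 3)*(2*s + 5)*(-2*s + (s + 1)**2 - 1))/(162*(s - 3)*(s + 3)*(2*s + 5)*(-2*s + (s + 1)**2 - 1))
  -5/2 < Re(s) < 3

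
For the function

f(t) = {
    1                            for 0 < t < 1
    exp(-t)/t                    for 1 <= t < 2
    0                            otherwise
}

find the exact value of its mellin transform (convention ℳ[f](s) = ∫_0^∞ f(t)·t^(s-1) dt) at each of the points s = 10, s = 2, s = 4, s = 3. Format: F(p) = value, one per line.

F(10) = -297856*exp(-2) + 1/10 + 109601*exp(-1)
F(2) = (-1 + E + exp(2)/2)*exp(-2)
F(4) = -10*exp(-2) + 1/4 + 5*exp(-1)
F(3) = -3*exp(-2) + 1/3 + 2*exp(-1)

invert the shared t-power to get t on [0, 1); exp(-t) on [1, 2)
integrate the 2 segments split at 1, then add the results
for t in [0, 1): the term is ∫ 1·t^(s-1)
over [1, 2), the kernel integral of exp(-t)/t enters the sum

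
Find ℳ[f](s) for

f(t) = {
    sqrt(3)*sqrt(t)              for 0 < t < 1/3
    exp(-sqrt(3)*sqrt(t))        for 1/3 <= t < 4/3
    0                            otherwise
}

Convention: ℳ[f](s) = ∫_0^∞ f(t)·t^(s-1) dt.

2*((2*s + 1)*uppergamma(2*s, 1) - (2*s + 1)*uppergamma(2*s, 2) + 1)/(3**s*(2*s + 1))
  Re(s) > -1/2

remove the common scale on t first: sqrt(t) on [0, 1); exp(-sqrt(t)) on [1, 4)
strip the power substitution: t on [0, 1); exp(-t) on [1, 2)
cuts at 1/3: linearity sums the 2 kernel integrals
over [0, 1/3), the kernel integral of sqrt(3)*sqrt(t) enters the sum
segment [1/3, 4/3) carries exp(-sqrt(3)*sqrt(t)); integrate it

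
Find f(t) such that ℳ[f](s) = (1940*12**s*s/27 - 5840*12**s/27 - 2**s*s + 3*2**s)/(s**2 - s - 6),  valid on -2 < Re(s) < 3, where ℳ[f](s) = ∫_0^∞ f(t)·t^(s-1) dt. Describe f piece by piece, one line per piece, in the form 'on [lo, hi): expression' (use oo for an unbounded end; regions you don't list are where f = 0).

on [0, 2): t**2/4
on [2, 12): t**2/2
on [12, oo): 256/t**3

back out the shared t-power: t/4 on [0, 2); t/2 on [2, 12); 256/t**4 on [12, ∞)
peel off the common scale on t: t/2 on [0, 1); t on [1, 6); 16/t**4 on [6, ∞)
strip the common scale on t: t on [0, 1/2); 2*t on [1/2, 3); t**(-4) on [3, ∞)
cuts at 2, 12: linearity sums the 3 kernel integrals
the [0, 2) slice contributes ∫ t**2/4·t^(s-1) dt
on [2, 12) integrate f = t**2/2 against the kernel
∫ over [12, ∞) of 256/t**3·t^(s-1) joins the sum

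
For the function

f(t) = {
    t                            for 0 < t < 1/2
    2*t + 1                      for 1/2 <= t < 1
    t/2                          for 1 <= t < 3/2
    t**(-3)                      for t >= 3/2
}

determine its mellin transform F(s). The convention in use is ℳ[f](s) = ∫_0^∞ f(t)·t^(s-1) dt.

(270*2**s*s**2 - 702*2**s*s - 324*2**s + 49*3**s*s**2 - 275*3**s*s - 162*s**2 + 378*s + 324)/(108*2**s*s*(s**2 - 2*s - 3))
  -1 < Re(s) < 3

breakpoints 1/2, 1, 3/2: one integral from each of the 4 segments
between 0 and 1/2 the integrand is t·t^(s-1)
over [1/2, 1), the kernel integral of (2*t + 1) enters the sum
for t in [1, 3/2): the term is ∫ t/2·t^(s-1)
on [3/2, ∞): add ∫ t**(-3)·t^(s-1) dt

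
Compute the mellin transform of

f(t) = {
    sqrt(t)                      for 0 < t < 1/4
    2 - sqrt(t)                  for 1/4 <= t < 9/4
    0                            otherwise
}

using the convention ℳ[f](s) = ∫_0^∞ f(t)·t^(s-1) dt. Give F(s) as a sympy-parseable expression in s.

remove the power substitution first: t on [0, 1/2); 2 - t on [1/2, 3/2)
integrate the 2 segments split at 1/4, then add the results
on [0, 1/4): add ∫ sqrt(t)·t^(s-1) dt
over [1/4, 9/4), the kernel integral of (2 - sqrt(t)) enters the sum

(9**s*s + 2*9**s - 2*s - 2)/(4**s*s*(2*s + 1))
  Re(s) > -1/2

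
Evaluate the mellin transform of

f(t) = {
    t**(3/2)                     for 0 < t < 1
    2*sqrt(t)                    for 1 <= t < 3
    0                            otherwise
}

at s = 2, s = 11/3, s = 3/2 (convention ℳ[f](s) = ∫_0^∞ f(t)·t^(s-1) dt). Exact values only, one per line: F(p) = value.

integrate the 2 segments split at 1, then add the results
over [0, 1), the kernel integral of t**(3/2) enters the sum
[1, 3) adds the kernel integral of 2*sqrt(t)

F(2) = -18/35 + 36*sqrt(3)/5
F(11/3) = -222/775 + 972*3**(1/6)/25
F(3/2) = 25/3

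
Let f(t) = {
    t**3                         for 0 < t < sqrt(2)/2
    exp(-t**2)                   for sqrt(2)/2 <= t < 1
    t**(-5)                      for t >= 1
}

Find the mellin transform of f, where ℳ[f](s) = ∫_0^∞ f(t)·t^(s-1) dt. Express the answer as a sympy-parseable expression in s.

(2*2**(s/2)*(s - 5)*(s + 3)*uppergamma(s/2, 1/2) - 2*2**(s/2)*(s - 5)*(s + 3)*uppergamma(s/2, 1) - 4*2**(s/2)*(s + 3) + sqrt(2)*(s - 5))/(4*2**(s/2)*(s - 5)*(s + 3))
  -3 < Re(s) < 5

invert the power substitution to get t**(3/2) on [0, 1/2); exp(-t) on [1/2, 1); t**(-5/2) on [1, ∞)
breakpoints sqrt(2)/2, 1: one integral from each of the 3 segments
over [0, sqrt(2)/2), the kernel integral of t**3 enters the sum
segment [sqrt(2)/2, 1) carries exp(-t**2); integrate it
for t in [1, ∞): the term is ∫ t**(-5)·t^(s-1)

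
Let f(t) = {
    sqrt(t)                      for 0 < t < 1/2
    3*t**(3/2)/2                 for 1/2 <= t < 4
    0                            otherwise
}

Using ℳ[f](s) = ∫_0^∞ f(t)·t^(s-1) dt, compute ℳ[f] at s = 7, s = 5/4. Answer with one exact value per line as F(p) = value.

slice at 1/2, transform all 2 pieces, and sum them
[0, 1/2) adds the kernel integral of sqrt(t)
over [1/2, 4), the kernel integral of 3*t**(3/2)/2 enters the sum

F(7) = 23*sqrt(2)/130560 + 393216/17
F(5/4) = 23*2**(1/4)/308 + 192*sqrt(2)/11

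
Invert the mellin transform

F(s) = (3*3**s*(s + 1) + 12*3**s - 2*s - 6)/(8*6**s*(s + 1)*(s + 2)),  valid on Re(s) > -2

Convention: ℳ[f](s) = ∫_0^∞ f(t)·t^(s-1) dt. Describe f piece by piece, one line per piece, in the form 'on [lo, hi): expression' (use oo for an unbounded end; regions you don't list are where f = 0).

peel off the common scale on t: 2*t**2 on [0, 1/4); t*(2 - 2*t) on [1/4, 3/4)
reversing the shared t-power: 2*t on [0, 1/4); 2 - 2*t on [1/4, 3/4)
peel off the common scale on t: t on [0, 1/2); 2 - t on [1/2, 3/2)
breakpoints 1/6: one integral from each of the 2 segments
over [0, 1/6), the kernel integral of 9*t**2/2 enters the sum
for t in [1/6, 1/2): the term is ∫ 3*t*(2 - 3*t)/2·t^(s-1)

on [0, 1/6): 9*t**2/2
on [1/6, 1/2): 3*t*(2 - 3*t)/2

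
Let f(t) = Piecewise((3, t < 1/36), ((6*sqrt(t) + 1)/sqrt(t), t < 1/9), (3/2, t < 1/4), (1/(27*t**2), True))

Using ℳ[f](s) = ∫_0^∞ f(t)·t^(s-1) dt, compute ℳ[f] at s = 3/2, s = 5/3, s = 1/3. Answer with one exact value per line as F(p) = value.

undo the power substitution: 3 on [0, 1/6); (6*t + 1)/t on [1/6, 1/3); 3/2 on [1/3, 1/2); …
peel off the shared t-power: 3*t on [0, 1/6); 6*t + 1 on [1/6, 1/3); 3*t/2 on [1/3, 1/2); …
the common scale on t comes off first: t on [0, 1/2); 2*t + 1 on [1/2, 1); t/2 on [1, 3/2); …
integrate the 4 segments split at 1/36, 1/9, 1/4, then add the results
[0, 1/36) adds the kernel integral of 3
on [1/36, 1/9) integrate f = (6*sqrt(t) + 1)/sqrt(t) against the kernel
segment [1/9, 1/4) carries 3/2; integrate it
∫ over [1/4, ∞) of 1/(27*t**2)·t^(s-1) joins the sum

F(3/2) = 11/24
F(5/3) = 6**(2/3)*(-162 + 984*2**(1/3) + 1687*3**(1/3))/30240
F(1/3) = 6**(1/3)*(-405*2**(2/3) + 437*3**(2/3) + 2430)/540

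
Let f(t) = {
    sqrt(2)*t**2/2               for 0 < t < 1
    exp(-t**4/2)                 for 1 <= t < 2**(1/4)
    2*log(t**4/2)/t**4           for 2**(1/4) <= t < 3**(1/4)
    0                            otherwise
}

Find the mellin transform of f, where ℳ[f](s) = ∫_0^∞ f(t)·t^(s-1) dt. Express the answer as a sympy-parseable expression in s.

peel off the power substitution: sqrt(2)*t/2 on [0, 1); exp(-t**2/2) on [1, sqrt(2)); 2*log(t**2/2)/t**2 on [sqrt(2), sqrt(3))
strip the power substitution: sqrt(2)*sqrt(t)/2 on [0, 1); exp(-t/2) on [1, 2); 2*log(t/2)/t on [2, 3)
peel off the common scale on t: sqrt(t) on [0, 1/2); exp(-t) on [1/2, 1); log(t)/t on [1, 3/2)
the 3 pieces separated at 1, 2**(1/4) each add one integral
segment [0, 1) carries sqrt(2)*t**2/2; integrate it
over [1, 2**(1/4)), the kernel integral of exp(-t**4/2) enters the sum
on [2**(1/4), 3**(1/4)): add ∫ 2*log(t**4/2)/t**4·t^(s-1) dt

(3*2**(s/4)*(s + 2)*(s**2 - 8*s + 16)*uppergamma(s/4, 1/2) - 3*2**(s/4)*(s + 2)*(s**2 - 8*s + 16)*uppergamma(s/4, 1) + 48*2**(s/4)*(s + 2) + 3**(s/4)*s*(s + 2)*(-8*log(2) + 8*log(3)) - 32*3**(s/4)*(s + 2) + 3**(s/4)*(s + 2)*(-32*log(3) + 32*log(2)) + 6*sqrt(2)*(s**2 - 8*s + 16))/(12*(s + 2)*(s**2 - 8*s + 16))
  Re(s) > -2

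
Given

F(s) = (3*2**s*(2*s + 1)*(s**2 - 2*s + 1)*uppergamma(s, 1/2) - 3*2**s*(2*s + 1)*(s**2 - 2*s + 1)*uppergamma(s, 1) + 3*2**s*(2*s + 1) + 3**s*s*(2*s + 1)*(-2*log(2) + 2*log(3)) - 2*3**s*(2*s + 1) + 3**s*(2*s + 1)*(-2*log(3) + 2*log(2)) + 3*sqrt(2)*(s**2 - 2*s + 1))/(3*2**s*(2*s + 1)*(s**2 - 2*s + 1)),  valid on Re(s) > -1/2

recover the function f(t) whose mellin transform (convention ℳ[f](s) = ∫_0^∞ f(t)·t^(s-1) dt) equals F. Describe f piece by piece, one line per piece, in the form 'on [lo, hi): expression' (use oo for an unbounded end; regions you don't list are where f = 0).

on [0, 1/2): sqrt(t)
on [1/2, 1): exp(-t)
on [1, 3/2): log(t)/t

along the cuts 1/2, 1, ℳ[f](s) splits into 3 integrals
segment 0 to 1/2 holds sqrt(t); add its integral
[1/2, 1) adds the kernel integral of exp(-t)
over [1, 3/2), the kernel integral of log(t)/t enters the sum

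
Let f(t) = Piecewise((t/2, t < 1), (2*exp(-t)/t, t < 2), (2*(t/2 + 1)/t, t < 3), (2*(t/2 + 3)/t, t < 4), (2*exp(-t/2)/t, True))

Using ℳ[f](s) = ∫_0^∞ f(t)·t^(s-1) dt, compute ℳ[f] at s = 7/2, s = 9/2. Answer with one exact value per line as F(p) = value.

F(7/2) = (3150*E + 630*sqrt(2)*(-7 + 6*sqrt(pi)*exp(2)*erfc(sqrt(2)) + 28*sqrt(2)) + (-9072*sqrt(3) - 3456*sqrt(2) - 945*sqrt(pi)*erfc(sqrt(2)) + 945*sqrt(pi)*erfc(1) + 71494)*exp(2))*exp(-2)/630
F(9/2) = (40194*E + 4158*sqrt(2)*(-17 + 20*sqrt(pi)*exp(2)*erfc(sqrt(2)) + 136*sqrt(2)) + (-85536*sqrt(3) - 22528*sqrt(2) - 10395*sqrt(pi)*erfc(sqrt(2)) + 10395*sqrt(pi)*erfc(1) + 923900)*exp(2))*exp(-2)/2772

back out the common scale on t: t on [0, 1/2); exp(-2*t)/t on [1/2, 1); (t + 1)/t on [1, 3/2); …
back out the shared t-power: t**2 on [0, 1/2); exp(-2*t) on [1/2, 1); t + 1 on [1, 3/2); …
slice at 1, 2, 3, 4, transform all 5 pieces, and sum them
on [0, 1): add ∫ t/2·t^(s-1) dt
the [1, 2) slice contributes ∫ 2*exp(-t)/t·t^(s-1) dt
∫ 2*(t/2 + 1)/t·t^(s-1) over [2, 3)
the [3, 4) slice contributes ∫ 2*(t/2 + 3)/t·t^(s-1) dt
[4, ∞) adds the kernel integral of 2*exp(-t/2)/t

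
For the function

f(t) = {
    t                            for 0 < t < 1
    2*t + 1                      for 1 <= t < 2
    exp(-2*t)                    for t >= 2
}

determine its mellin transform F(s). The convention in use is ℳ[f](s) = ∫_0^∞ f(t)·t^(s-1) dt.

slice at 1, 2, transform all 3 pieces, and sum them
piece [0, 1): integrate t against the kernel
over [1, 2), the kernel integral of (2*t + 1) enters the sum
between 2 and ∞ the integrand is exp(-2*t)·t^(s-1)

(2**s*s*(s + 1)*uppergamma(s, 4) - 2*4**s*s - 4**s + 5*8**s*s + 8**s)/(4**s*s*(s + 1))
  Re(s) > -1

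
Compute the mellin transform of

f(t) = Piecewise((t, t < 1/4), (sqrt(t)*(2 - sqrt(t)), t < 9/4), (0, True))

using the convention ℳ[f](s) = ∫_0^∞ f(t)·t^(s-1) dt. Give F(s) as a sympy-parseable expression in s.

strip the power substitution: t**2 on [0, 1/2); t*(2 - t) on [1/2, 3/2)
strip the shared t-power: t on [0, 1/2); 2 - t on [1/2, 3/2)
the 2 pieces separated at 1/4 each add one integral
on [0, 1/4) integrate f = t against the kernel
piece [1/4, 9/4): integrate sqrt(t)*(2 - sqrt(t)) against the kernel

(6*3**(2*s)*s + 15*3**(2*s) - 4*s - 6)/(4*2**(2*s)*(2*s**2 + 3*s + 1))
  Re(s) > -1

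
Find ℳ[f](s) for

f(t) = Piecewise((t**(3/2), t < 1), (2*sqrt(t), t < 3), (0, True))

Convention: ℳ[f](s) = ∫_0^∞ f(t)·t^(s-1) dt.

integrate the 2 segments split at 1, then add the results
for t in [0, 1): the term is ∫ t**(3/2)·t^(s-1)
for t in [1, 3): the term is ∫ 2*sqrt(t)·t^(s-1)

(4*sqrt(3)*3**s*(2*s + 3) - 4*s - 10)/((2*s + 1)*(2*s + 3))
  Re(s) > -3/2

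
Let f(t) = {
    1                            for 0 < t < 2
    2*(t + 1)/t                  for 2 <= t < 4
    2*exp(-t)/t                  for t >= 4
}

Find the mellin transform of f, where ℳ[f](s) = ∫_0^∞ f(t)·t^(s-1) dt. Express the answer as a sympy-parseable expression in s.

strip the common scale on t: 1 on [0, 1); (2*t + 1)/t on [1, 2); exp(-2*t)/t on [2, ∞)
peel off the shared t-power: t on [0, 1); 2*t + 1 on [1, 2); exp(-2*t) on [2, ∞)
slice at 2, 4, transform all 3 pieces, and sum them
on [0, 2) integrate f = 1 against the kernel
between 2 and 4 the integrand is 2*(t + 1)/t·t^(s-1)
segment [4, ∞) carries 2*exp(-t)/t; integrate it

(5*2**(2*s)*(s - 1) + 2**(2*s) - 2**(s + 1) + 2**(s + 2)*(1 - s) + 4*s*(s - 1)*uppergamma(s - 1, 4))/(2*s*(s - 1))
  Re(s) > 0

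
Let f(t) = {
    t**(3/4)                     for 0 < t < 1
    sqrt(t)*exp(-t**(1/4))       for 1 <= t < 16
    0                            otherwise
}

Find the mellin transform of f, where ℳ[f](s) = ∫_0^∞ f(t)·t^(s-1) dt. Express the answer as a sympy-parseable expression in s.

4*((4*s + 3)*uppergamma(4*s + 2, 1) - (4*s + 3)*uppergamma(4*s + 2, 2) + 1)/(4*s + 3)
  Re(s) > -3/4

undo the power substitution: t**(3/2) on [0, 1); t*exp(-sqrt(t)) on [1, 4)
back out the power substitution: t**3 on [0, 1); t**2*exp(-t) on [1, 2)
remove the shared t-power first: t on [0, 1); exp(-t) on [1, 2)
cuts at 1: linearity sums the 2 kernel integrals
piece [0, 1): integrate t**(3/4) against the kernel
the [1, 16) slice contributes ∫ sqrt(t)*exp(-t**(1/4))·t^(s-1) dt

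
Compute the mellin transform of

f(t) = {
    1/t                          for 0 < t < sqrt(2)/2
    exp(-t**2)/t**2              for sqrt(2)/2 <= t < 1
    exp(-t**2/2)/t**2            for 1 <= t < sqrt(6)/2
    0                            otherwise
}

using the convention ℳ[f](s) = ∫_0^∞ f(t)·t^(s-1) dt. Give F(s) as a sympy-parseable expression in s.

remove the power substitution first: 1/sqrt(t) on [0, 1/2); exp(-t)/t on [1/2, 1); exp(-t/2)/t on [1, 3/2)
peel off the shared t-power: sqrt(t) on [0, 1/2); exp(-t) on [1/2, 1); exp(-t/2) on [1, 3/2)
slice at sqrt(2)/2, 1, transform all 3 pieces, and sum them
for t in [0, sqrt(2)/2): the term is ∫ 1/t·t^(s-1)
[sqrt(2)/2, 1) adds the kernel integral of exp(-t**2)/t**2
∫ exp(-t**2/2)/t**2·t^(s-1) over [1, sqrt(6)/2)

(2*2**(s/2)*(s - 1)*uppergamma(s/2 - 1, 1/2) - 2*2**(s/2)*(s - 1)*uppergamma(s/2 - 1, 1) + 2**s*(s - 1)*uppergamma(s/2 - 1, 1/2) - 2**s*(s - 1)*uppergamma(s/2 - 1, 3/4) + 4*sqrt(2))/(4*2**(s/2)*(s - 1))
  Re(s) > 1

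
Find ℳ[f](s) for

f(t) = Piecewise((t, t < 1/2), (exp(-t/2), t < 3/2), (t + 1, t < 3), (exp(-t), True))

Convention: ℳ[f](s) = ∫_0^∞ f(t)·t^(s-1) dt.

linearity at 1/2, 3/2, 3 turns ℳ[f](s) into 4 summed integrals
between 0 and 1/2 the integrand is t·t^(s-1)
segment [1/2, 3/2) carries exp(-t/2); integrate it
segment 3/2 to 3 holds (t + 1); add its integral
over [3, ∞), the kernel integral of exp(-t) enters the sum

(2*2**s*s*(s + 1)*uppergamma(s, 3) - 5*3**s*s - 2*3**s + 2*4**s*s*(s + 1)*uppergamma(s, 1/4) - 2*4**s*s*(s + 1)*uppergamma(s, 3/4) + 8*6**s*s + 2*6**s + s)/(2*2**s*s*(s + 1))
  Re(s) > -1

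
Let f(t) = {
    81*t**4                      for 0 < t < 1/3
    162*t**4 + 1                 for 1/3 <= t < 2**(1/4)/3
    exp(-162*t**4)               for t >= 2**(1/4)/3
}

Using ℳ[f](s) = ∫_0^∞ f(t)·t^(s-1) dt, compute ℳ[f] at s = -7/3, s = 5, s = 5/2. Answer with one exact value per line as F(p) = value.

F(-7/3) = 9*3**(1/3)*(-24 + 35*2**(7/12)*uppergamma(-7/12, 4) + 138*2**(5/12))/140
F(5) = -14/10935 + 2**(3/4)*uppergamma(5/4, 4)/3888 + 58*2**(1/4)/10935
F(5/2) = sqrt(3)*(-288 + 65*2**(3/8)*uppergamma(5/8, 4) + 528*2**(5/8))/14040

invert the common scale on t to get t**4 on [0, 1); 2*t**4 + 1 on [1, 2**(1/4)); exp(-2*t**4) on [2**(1/4), ∞)
the power substitution comes off first: t**2 on [0, 1); 2*t**2 + 1 on [1, sqrt(2)); exp(-2*t**2) on [sqrt(2), ∞)
remove the power substitution first: t on [0, 1); 2*t + 1 on [1, 2); exp(-2*t) on [2, ∞)
the 3 pieces separated at 1/3, 2**(1/4)/3 each add one integral
segment [0, 1/3) carries 81*t**4; integrate it
piece [1/3, 2**(1/4)/3): integrate (162*t**4 + 1) against the kernel
the [2**(1/4)/3, ∞) slice contributes ∫ exp(-162*t**4)·t^(s-1) dt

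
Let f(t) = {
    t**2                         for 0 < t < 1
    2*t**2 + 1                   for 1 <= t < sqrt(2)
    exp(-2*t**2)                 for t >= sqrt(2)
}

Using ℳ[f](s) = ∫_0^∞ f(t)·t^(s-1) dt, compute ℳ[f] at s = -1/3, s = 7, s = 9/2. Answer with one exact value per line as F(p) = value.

invert the power substitution to get t on [0, 1); 2*t + 1 on [1, 2); exp(-2*t) on [2, ∞)
treat the 3 regions marked off by 1, sqrt(2) separately and sum
over [0, 1), the kernel integral of t**2 enters the sum
on [1, sqrt(2)) integrate f = (2*t**2 + 1) against the kernel
piece [sqrt(2), ∞): integrate exp(-2*t**2) against the kernel

F(-1/3) = -3*2**(5/6)/10 + 2**(1/6)*uppergamma(-1/6, 4)/2 + 12/5
F(7) = (sqrt(2)*(945*sqrt(pi)*exp(4)*erfc(2) + 29988)/16128 + (-4096 + 75776*sqrt(2))*exp(4)/16128)*exp(-4)
F(9/2) = -44/117 + 2**(3/4)*uppergamma(9/4, 4)/16 + 392*2**(1/4)/117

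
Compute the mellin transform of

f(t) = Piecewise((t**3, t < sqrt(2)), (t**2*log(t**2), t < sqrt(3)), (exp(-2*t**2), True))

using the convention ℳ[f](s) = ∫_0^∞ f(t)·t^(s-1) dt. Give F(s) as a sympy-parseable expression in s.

remove the power substitution first: t**(3/2) on [0, 2); t*log(t) on [2, 3); exp(-2*t) on [3, ∞)
linearity at sqrt(2), sqrt(3) turns ℳ[f](s) into 3 summed integrals
between 0 and sqrt(2) the integrand is t**3·t^(s-1)
over [sqrt(2), sqrt(3)), the kernel integral of t**2*log(t**2) enters the sum
between sqrt(3) and ∞ the integrand is exp(-2*t**2)·t^(s-1)

(-12**(s/2)*s*(s + 3)*log(2) - 2*12**(s/2)*(s + 3)*log(2) + 2*12**(s/2)*(s + 3) + 4*12**(s/2)*sqrt(2)*(s**2/4 + s + 1) + 3*18**(s/2)*s*(s + 3)*log(3)/2 - 3*18**(s/2)*(s + 3) + 3*18**(s/2)*(s + 3)*log(3) + 3**(s/2)*(s + 3)*(s**2/4 + s + 1)*uppergamma(s/2, 6))/(2*6**(s/2)*(s + 3)*(s**2/4 + s + 1))
  Re(s) > -3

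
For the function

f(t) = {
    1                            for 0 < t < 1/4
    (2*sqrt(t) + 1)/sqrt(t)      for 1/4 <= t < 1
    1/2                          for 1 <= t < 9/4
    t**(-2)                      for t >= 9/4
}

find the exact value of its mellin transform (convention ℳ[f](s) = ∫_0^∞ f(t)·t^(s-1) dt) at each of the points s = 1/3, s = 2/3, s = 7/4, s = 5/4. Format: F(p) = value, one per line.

F(1/3) = 2**(1/3)*(-405*2**(2/3) + 437*3**(2/3) + 2430)/540
F(2/3) = 2**(2/3)*(-486 + 97*3**(1/3) + 594*2**(1/3))/144
F(7/4) = -19*sqrt(2)/140 + 58/35 + 305*sqrt(6)/168
F(5/4) = -13*sqrt(2)/30 + 403*sqrt(6)/540 + 38/15

strip the power substitution: 1 on [0, 1/2); (2*t + 1)/t on [1/2, 1); 1/2 on [1, 3/2); …
strip the shared t-power: t on [0, 1/2); 2*t + 1 on [1/2, 1); t/2 on [1, 3/2); …
decompose at 1/4, 1, 9/4; ℳ[f](s) sums the 4 pieces' integrals
for t in [0, 1/4): the term is ∫ 1·t^(s-1)
on [1/4, 1): add ∫ (2*sqrt(t) + 1)/sqrt(t)·t^(s-1) dt
the [1, 9/4) slice contributes ∫ 1/2·t^(s-1) dt
segment 9/4 to ∞ holds t**(-2); add its integral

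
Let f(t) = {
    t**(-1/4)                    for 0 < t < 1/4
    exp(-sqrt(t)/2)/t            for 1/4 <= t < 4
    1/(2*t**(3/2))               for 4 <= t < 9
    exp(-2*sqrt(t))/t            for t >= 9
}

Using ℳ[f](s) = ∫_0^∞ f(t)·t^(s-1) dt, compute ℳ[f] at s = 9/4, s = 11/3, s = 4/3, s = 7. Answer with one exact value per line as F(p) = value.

remove the shared t-power first: t**(3/4) on [0, 1/4); exp(-sqrt(t)/2) on [1/4, 4); 1/(2*sqrt(t)) on [4, 9); …
peel off the power substitution: t**(3/2) on [0, 1/2); exp(-t/2) on [1/2, 2); 1/(2*t) on [2, 3); …
linearity at 1/4, 4, 9 turns ℳ[f](s) into 4 summed integrals
between 0 and 1/4 the integrand is t**(-1/4)·t^(s-1)
the [1/4, 4) slice contributes ∫ exp(-sqrt(t)/2)/t·t^(s-1) dt
∫ 1/(2*t**(3/2))·t^(s-1) over [4, 9)
∫ over [9, ∞) of exp(-2*sqrt(t))/t·t^(s-1) joins the sum

F(9/4) = -20*sqrt(2)*exp(-1) - 6*sqrt(2)*sqrt(pi)*erfc(1) - 4*sqrt(2)/3 + 3*sqrt(2)*sqrt(pi)*erfc(sqrt(6))/16 + 15*sqrt(3)*exp(-6)/4 + 1/32 + 2*sqrt(3) + 6*sqrt(2)*sqrt(pi)*erfc(1/2) + 7*sqrt(2)*exp(-1/4)
F(11/3) = -64*2**(1/3)*uppergamma(16/3, 1) - 48*2**(1/3)/13 + 3*2**(1/6)/1312 + 2**(2/3)*uppergamma(16/3, 6)/32 + 243*3**(1/3)/13 + 64*2**(1/3)*uppergamma(16/3, 1/4)
F(4/3) = -3**(2/3) - 2*2**(2/3)*uppergamma(2/3, 1) + 2**(1/3)*uppergamma(2/3, 6) + 3*2**(5/6)/26 + 3*2**(2/3)/2 + 2*2**(2/3)*uppergamma(2/3, 1/4)
F(7) = -888873877504*exp(-1) + sqrt(2)/110592 + 175099/11 + 61640757*exp(-6)/8 + 214975636319885*exp(-1/4)/512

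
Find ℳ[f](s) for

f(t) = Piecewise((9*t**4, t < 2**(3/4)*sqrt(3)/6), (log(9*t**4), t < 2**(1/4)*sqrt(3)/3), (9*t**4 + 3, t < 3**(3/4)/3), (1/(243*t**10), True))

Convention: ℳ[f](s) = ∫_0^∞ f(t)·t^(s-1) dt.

undo the power substitution: 9*t**2 on [0, sqrt(2)/6); log(9*t**2) on [sqrt(2)/6, sqrt(2)/3); 9*t**2 + 3 on [sqrt(2)/3, sqrt(3)/3); …
remove the common scale on t first: t**2 on [0, sqrt(2)/2); log(t**2) on [sqrt(2)/2, sqrt(2)); t**2 + 3 on [sqrt(2), sqrt(3)); …
remove the power substitution first: t on [0, 1/2); log(t) on [1/2, 2); t + 3 on [2, 3); …
linearity at 2**(3/4)*sqrt(3)/6, 2**(1/4)*sqrt(3)/3, 3**(3/4)/3 turns ℳ[f](s) into 4 summed integrals
between 0 and 2**(3/4)*sqrt(3)/6 the integrand is 9*t**4·t^(s-1)
on [2**(3/4)*sqrt(3)/6, 2**(1/4)*sqrt(3)/3): add ∫ log(9*t**4)·t^(s-1) dt
on [2**(1/4)*sqrt(3)/3, 3**(3/4)/3): add ∫ (9*t**4 + 3)·t^(s-1) dt
segment [3**(3/4)/3, ∞) carries 1/(243*t**10); integrate it

(2**(3/4)*sqrt(3)/6)**s*(270*2**(s/2)*s**2*(10 - s) + 54*2**(s/2)*s*(s - 10)*(s + 4)*log(2) - 648*2**(s/2)*s*(s - 10) - 216*2**(s/2)*(s - 10)*(s + 4) + 324*6**(s/4)*s**2*(s - 10) - 2*sqrt(3)*6**(s/4)*s**2*(s + 4) + 648*6**(s/4)*s*(s - 10) + 27*s**2*(s - 10) + 54*s*(s - 10)*(s + 4)*log(2) + 216*(s - 10)*(s + 4))/(54*s**2*(s - 10)*(s + 4))
  -4 < Re(s) < 10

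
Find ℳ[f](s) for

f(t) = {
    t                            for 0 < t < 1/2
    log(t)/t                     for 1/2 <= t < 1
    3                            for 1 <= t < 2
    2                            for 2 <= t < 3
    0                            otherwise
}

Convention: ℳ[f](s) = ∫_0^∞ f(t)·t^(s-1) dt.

(2*2**(2*s)*(s + 1)*(s**2 - 2*s + 1) - 2*2**s*s*(s + 1) - 6*2**s*(s + 1)*(s**2 - 2*s + 1) + 4*6**s*(s + 1)*(s**2 - 2*s + 1) + 4*s**2*(s + 1)*log(2) - 4*s*(s + 1)*log(2) + 4*s*(s + 1) + s*(s**2 - 2*s + 1))/(2*2**s*s*(s + 1)*(s**2 - 2*s + 1))
  Re(s) > -1

breakpoints 1/2, 1, 2: one integral from each of the 4 segments
the [0, 1/2) slice contributes ∫ t·t^(s-1) dt
between 1/2 and 1 the integrand is log(t)/t·t^(s-1)
∫ 3·t^(s-1) over [1, 2)
∫ over [2, 3) of 2·t^(s-1) joins the sum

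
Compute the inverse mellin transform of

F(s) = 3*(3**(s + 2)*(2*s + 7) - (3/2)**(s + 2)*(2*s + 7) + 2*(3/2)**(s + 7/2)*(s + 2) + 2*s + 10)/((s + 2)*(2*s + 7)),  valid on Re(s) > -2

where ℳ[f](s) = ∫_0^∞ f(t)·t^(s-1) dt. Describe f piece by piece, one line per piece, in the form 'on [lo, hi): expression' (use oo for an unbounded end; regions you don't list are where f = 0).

along the cuts 1, 3/2, ℳ[f](s) splits into 3 integrals
on [0, 1): add ∫ 6*t**2·t^(s-1) dt
segment [1, 3/2) carries 3*t**(7/2); integrate it
segment [3/2, 3) carries 3*t**2; integrate it

on [0, 1): 6*t**2
on [1, 3/2): 3*t**(7/2)
on [3/2, 3): 3*t**2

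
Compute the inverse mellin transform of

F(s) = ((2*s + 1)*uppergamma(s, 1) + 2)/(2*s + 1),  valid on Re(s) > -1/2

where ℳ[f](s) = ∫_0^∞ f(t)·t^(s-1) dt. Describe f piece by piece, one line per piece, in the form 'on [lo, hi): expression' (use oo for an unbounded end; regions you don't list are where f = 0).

split f at 1: ℳ[f](s) collects 2 kernel integrals
segment 0 to 1 holds sqrt(t); add its integral
[1, ∞) adds the kernel integral of exp(-t)

on [0, 1): sqrt(t)
on [1, oo): exp(-t)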